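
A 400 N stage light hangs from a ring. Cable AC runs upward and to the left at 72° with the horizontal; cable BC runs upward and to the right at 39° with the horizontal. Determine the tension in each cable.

T_AC = 333.0 N, T_BC = 132.4 N

ΣF_x = 0: −T_AC·cos72° + T_BC·cos39° = 0 → T_BC = 0.397631·T_AC.
ΣF_y = 0: T_AC·sin72° + T_BC·sin39° = 400.
Substitute: T_AC·(0.951057 + 0.397631·0.62932) = 400 → T_AC = 332.974 ≈ 333.0 N.
Then T_BC = 0.397631 × 332.974 = 132.4 N.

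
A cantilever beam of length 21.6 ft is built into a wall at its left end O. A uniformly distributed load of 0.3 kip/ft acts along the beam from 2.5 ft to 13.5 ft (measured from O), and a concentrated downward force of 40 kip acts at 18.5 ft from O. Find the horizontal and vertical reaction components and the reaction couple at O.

O_x = 0, O_y = 43.30 kip, M_O = 766.4 kip·ft

Resultant of the distributed load: 0.3 × 11 = 3.3 kip at 8 ft from O.
ΣF_x = 0: O_x = 0.
ΣF_y = 0: O_y − 0.3·11 − 40 = 0 → O_y = 43.30 kip.
ΣM about O: M_O − (0.3·11)·8 − 40·18.5 = 0 → M_O = 766.4 kip·ft.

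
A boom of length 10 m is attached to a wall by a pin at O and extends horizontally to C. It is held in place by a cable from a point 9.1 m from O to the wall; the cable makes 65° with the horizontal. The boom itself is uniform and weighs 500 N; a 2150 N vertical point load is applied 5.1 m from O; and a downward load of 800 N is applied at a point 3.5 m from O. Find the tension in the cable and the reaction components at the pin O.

ΣM about O: T·sin65°·9.1 − 500·5 − 2150·5.1 − 800·3.5 = 0 → T = 16265/(9.1·0.906308) = 1972.14 ≈ 1972 N.
ΣF_x = 0: O_x − T·cos65° = 0 → O_x = 1972.14 × 0.422618 = 833.5 N.
ΣF_y = 0: O_y + T·sin65° − 500 − 2150 − 800 = 0 → O_y = 3450 − 1972.14 × 0.906308 = 1663 N.

T = 1972 N, O_x = 833.5 N, O_y = 1663 N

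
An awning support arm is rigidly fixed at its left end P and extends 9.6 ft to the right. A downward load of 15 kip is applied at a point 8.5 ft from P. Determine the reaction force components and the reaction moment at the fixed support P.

P_x = 0, P_y = 15.00 kip, M_P = 127.5 kip·ft

ΣF_x = 0: P_x = 0.
ΣF_y = 0: P_y − 15 = 0 → P_y = 15.00 kip.
ΣM about P: M_P − 15·8.5 = 0 → M_P = 127.5 kip·ft.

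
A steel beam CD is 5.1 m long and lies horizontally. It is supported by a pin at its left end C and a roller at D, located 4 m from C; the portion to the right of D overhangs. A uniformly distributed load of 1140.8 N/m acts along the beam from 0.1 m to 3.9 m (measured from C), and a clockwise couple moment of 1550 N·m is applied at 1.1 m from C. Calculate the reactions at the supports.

C_x = 0, C_y = 1780 N, D_y = 2555 N

Resultant of the distributed load: 1140.8 × 3.8 = 4335.04 N at 2 m from C.
Taking moments about C: D_y·4 − (1140.8·3.8)·2 − 1550 = 0 → D_y = 10220.08/4 = 2555.02 ≈ 2555 N.
ΣF_y = 0: C_y + 2555.02 − 1140.8·3.8 = 0 → C_y = 1780 N.
ΣF_x = 0: no horizontal applied forces, so C_x = 0.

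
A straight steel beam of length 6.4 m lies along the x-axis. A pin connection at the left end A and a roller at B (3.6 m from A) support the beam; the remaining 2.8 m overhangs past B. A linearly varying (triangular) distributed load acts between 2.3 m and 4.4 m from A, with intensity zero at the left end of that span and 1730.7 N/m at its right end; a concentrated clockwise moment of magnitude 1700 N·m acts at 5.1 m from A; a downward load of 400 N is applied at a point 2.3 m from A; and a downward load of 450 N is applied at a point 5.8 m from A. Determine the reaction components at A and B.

A_x = 0, A_y = -653.3 N, B_y = 3320 N

Resultant of the triangular load: ½ × 1730.7 × 2.1 = 1817.235 N, acting at 3.7 m from A (one-third of the span from the peak).
Moments about A: B_y·3.6 − (½·1730.7·2.1)·3.7 − 1700 − 400·2.3 − 450·5.8 = 0 → B_y = 11953.7695/3.6 = 3320.49 ≈ 3320 N.
ΣF_y = 0: A_y + 3320.49 − ½·1730.7·2.1 − 400 − 450 = 0 → A_y = -653.3 N.
ΣF_x = 0: no horizontal applied forces, so A_x = 0.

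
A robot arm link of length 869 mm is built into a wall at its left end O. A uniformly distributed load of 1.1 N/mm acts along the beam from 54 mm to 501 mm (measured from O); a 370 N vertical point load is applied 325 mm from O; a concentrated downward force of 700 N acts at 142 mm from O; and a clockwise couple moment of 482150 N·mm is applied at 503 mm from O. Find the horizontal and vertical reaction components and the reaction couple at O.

O_x = 0, O_y = 1562 N, M_O = 838200 N·mm

Resultant of the distributed load: 1.1 × 447 = 491.7 N at 277.5 mm from O.
ΣF_x = 0: O_x = 0.
ΣF_y = 0: O_y − 1.1·447 − 370 − 700 = 0 → O_y = 1562 N.
ΣM about O: M_O − (1.1·447)·277.5 − 370·325 − 700·142 − 482150 = 0 → M_O = 838200 N·mm.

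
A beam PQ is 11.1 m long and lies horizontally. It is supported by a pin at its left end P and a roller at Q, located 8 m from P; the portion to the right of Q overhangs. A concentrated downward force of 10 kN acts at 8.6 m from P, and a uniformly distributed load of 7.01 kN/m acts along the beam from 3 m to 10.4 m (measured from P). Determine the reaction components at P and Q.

P_x = 0, P_y = 7.680 kN, Q_y = 54.19 kN

Resultant of the distributed load: 7.01 × 7.4 = 51.874 kN at 6.7 m from P.
Taking moments about P: Q_y·8 − 10·8.6 − (7.01·7.4)·6.7 = 0 → Q_y = 433.5558/8 = 54.1945 ≈ 54.19 kN.
ΣF_y = 0: P_y + 54.1945 − 10 − 7.01·7.4 = 0 → P_y = 7.680 kN.
ΣF_x = 0: no horizontal applied forces, so P_x = 0.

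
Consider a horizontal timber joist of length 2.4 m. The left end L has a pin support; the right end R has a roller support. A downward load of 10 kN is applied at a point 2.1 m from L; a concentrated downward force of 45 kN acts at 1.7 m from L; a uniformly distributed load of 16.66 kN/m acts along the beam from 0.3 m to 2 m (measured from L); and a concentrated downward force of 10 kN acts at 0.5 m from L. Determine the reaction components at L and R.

Resultant of the distributed load: 16.66 × 1.7 = 28.322 kN at 1.15 m from L.
Taking moments about L: R_y·2.4 − 10·2.1 − 45·1.7 − (16.66·1.7)·1.15 − 10·0.5 = 0 → R_y = 135.0703/2.4 = 56.2793 ≈ 56.28 kN.
ΣF_y = 0: L_y + 56.2793 − 10 − 45 − 16.66·1.7 − 10 = 0 → L_y = 37.04 kN.
ΣF_x = 0: no horizontal applied forces, so L_x = 0.

L_x = 0, L_y = 37.04 kN, R_y = 56.28 kN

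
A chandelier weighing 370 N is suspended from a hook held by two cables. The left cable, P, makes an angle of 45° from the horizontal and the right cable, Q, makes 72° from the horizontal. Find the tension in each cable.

ΣF_x = 0: −T_P·cos45° + T_Q·cos72° = 0 → T_Q = 2.28825·T_P.
ΣF_y = 0: T_P·sin45° + T_Q·sin72° = 370.
Substitute: T_P·(0.707107 + 2.28825·0.951057) = 370 → T_P = 128.322 ≈ 128.3 N.
Then T_Q = 2.28825 × 128.322 = 293.6 N.

T_P = 128.3 N, T_Q = 293.6 N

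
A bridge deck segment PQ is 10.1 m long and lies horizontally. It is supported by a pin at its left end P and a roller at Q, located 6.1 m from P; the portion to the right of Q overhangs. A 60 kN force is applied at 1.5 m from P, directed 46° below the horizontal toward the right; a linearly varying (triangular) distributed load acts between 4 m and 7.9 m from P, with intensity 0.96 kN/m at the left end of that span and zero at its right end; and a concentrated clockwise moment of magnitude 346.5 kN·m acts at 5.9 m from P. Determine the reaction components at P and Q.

Resultant of the triangular load: ½ × 0.96 × 3.9 = 1.872 kN, acting at 5.3 m from P (one-third of the span from the peak).
Moments about P: Q_y·6.1 − 60·sin46°·1.5 − (½·0.96·3.9)·5.3 − 346.5 = 0 → Q_y = 421.162/6.1 = 69.043 ≈ 69.04 kN.
ΣF_y = 0: P_y + 69.043 − 60·sin46° − ½·0.96·3.9 = 0 → P_y = -24.01 kN.
ΣF_x = 0: P_x + 60·cos46° = 0 → P_x = -41.68 kN.

P_x = -41.68 kN, P_y = -24.01 kN, Q_y = 69.04 kN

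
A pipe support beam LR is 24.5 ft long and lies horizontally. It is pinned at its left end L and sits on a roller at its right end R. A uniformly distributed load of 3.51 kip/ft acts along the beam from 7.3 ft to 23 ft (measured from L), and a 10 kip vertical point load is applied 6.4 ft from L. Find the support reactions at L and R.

L_x = 0, L_y = 28.42 kip, R_y = 36.69 kip

Resultant of the distributed load: 3.51 × 15.7 = 55.107 kip at 15.15 ft from L.
ΣM about L: R_y·24.5 − (3.51·15.7)·15.15 − 10·6.4 = 0 → R_y = 898.87105/24.5 = 36.6886 ≈ 36.69 kip.
ΣF_y = 0: L_y + 36.6886 − 3.51·15.7 − 10 = 0 → L_y = 28.42 kip.
ΣF_x = 0: no horizontal applied forces, so L_x = 0.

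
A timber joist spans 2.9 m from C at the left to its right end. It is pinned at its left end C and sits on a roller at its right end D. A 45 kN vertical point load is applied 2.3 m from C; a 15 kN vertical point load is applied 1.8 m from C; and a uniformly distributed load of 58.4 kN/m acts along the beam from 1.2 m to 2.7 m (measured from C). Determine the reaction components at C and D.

Resultant of the distributed load: 58.4 × 1.5 = 87.6 kN at 1.95 m from C.
Moments about C: D_y·2.9 − 45·2.3 − 15·1.8 − (58.4·1.5)·1.95 = 0 → D_y = 301.32/2.9 = 103.903 ≈ 103.9 kN.
ΣF_y = 0: C_y + 103.903 − 45 − 15 − 58.4·1.5 = 0 → C_y = 43.70 kN.
ΣF_x = 0: no horizontal applied forces, so C_x = 0.

C_x = 0, C_y = 43.70 kN, D_y = 103.9 kN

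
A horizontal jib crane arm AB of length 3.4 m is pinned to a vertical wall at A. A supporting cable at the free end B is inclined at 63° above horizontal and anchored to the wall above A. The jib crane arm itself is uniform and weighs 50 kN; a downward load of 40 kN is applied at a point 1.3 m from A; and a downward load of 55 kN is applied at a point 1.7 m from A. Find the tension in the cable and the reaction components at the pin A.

ΣM about A: T·sin63°·3.4 − 50·1.7 − 40·1.3 − 55·1.7 = 0 → T = 230.5/(3.4·0.891007) = 76.0871 ≈ 76.09 kN.
ΣF_x = 0: A_x − T·cos63° = 0 → A_x = 76.0871 × 0.45399 = 34.54 kN.
ΣF_y = 0: A_y + T·sin63° − 50 − 40 − 55 = 0 → A_y = 145 − 76.0871 × 0.891007 = 77.21 kN.

T = 76.09 kN, A_x = 34.54 kN, A_y = 77.21 kN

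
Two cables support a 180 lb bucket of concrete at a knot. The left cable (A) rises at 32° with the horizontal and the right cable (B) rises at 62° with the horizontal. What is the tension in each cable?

T_A = 84.71 lb, T_B = 153.0 lb

ΣF_x = 0: −T_A·cos32° + T_B·cos62° = 0 → T_B = 1.80639·T_A.
ΣF_y = 0: T_A·sin32° + T_B·sin62° = 180.
Substitute: T_A·(0.529919 + 1.80639·0.882948) = 180 → T_A = 84.7112 ≈ 84.71 lb.
Then T_B = 1.80639 × 84.7112 = 153.0 lb.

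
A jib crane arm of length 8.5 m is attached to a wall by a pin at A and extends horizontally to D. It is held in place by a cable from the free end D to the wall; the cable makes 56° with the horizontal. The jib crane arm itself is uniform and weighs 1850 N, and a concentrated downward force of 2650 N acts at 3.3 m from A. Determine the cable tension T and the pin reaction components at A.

ΣM about A: T·sin56°·8.5 − 1850·4.25 − 2650·3.3 = 0 → T = 16607.5/(8.5·0.829038) = 2356.74 ≈ 2357 N.
ΣF_x = 0: A_x − T·cos56° = 0 → A_x = 2356.74 × 0.559193 = 1318 N.
ΣF_y = 0: A_y + T·sin56° − 1850 − 2650 = 0 → A_y = 4500 − 2356.74 × 0.829038 = 2546 N.

T = 2357 N, A_x = 1318 N, A_y = 2546 N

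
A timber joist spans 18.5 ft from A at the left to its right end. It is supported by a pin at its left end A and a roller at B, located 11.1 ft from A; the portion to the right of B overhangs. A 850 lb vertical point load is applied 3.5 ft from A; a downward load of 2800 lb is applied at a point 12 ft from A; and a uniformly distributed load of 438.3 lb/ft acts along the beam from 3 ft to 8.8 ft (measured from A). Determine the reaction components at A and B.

A_x = 0, A_y = 1546 lb, B_y = 4646 lb

Resultant of the distributed load: 438.3 × 5.8 = 2542.14 lb at 5.9 ft from A.
Moments about A: B_y·11.1 − 850·3.5 − 2800·12 − (438.3·5.8)·5.9 = 0 → B_y = 51573.626/11.1 = 4646.27 ≈ 4646 lb.
ΣF_y = 0: A_y + 4646.27 − 850 − 2800 − 438.3·5.8 = 0 → A_y = 1546 lb.
ΣF_x = 0: no horizontal applied forces, so A_x = 0.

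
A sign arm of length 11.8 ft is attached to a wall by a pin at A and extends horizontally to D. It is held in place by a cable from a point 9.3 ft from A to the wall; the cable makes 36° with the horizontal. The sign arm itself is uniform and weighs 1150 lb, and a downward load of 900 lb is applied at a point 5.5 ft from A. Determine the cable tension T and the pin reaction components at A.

ΣM about A: T·sin36°·9.3 − 1150·5.9 − 900·5.5 = 0 → T = 11735/(9.3·0.587785) = 2146.75 ≈ 2147 lb.
ΣF_x = 0: A_x − T·cos36° = 0 → A_x = 2146.75 × 0.809017 = 1737 lb.
ΣF_y = 0: A_y + T·sin36° − 1150 − 900 = 0 → A_y = 2050 − 2146.75 × 0.587785 = 788.2 lb.

T = 2147 lb, A_x = 1737 lb, A_y = 788.2 lb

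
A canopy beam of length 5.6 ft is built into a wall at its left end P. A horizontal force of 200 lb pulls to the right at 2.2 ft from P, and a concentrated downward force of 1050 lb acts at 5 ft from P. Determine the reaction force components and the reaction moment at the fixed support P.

P_x = -200.0 lb, P_y = 1050 lb, M_P = 5250 lb·ft

ΣF_x = 0: P_x + 200 = 0 → P_x = -200.0 lb.
ΣF_y = 0: P_y − 1050 = 0 → P_y = 1050 lb.
ΣM about P: M_P − 1050·5 = 0 → M_P = 5250 lb·ft.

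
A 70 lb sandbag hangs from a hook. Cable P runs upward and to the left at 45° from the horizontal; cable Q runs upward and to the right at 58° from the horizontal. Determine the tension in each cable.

T_P = 38.07 lb, T_Q = 50.80 lb

ΣF_x = 0: −T_P·cos45° + T_Q·cos58° = 0 → T_Q = 1.33437·T_P.
ΣF_y = 0: T_P·sin45° + T_Q·sin58° = 70.
Substitute: T_P·(0.707107 + 1.33437·0.848048) = 70 → T_P = 38.07 lb.
Then T_Q = 1.33437 × 38.07 = 50.80 lb.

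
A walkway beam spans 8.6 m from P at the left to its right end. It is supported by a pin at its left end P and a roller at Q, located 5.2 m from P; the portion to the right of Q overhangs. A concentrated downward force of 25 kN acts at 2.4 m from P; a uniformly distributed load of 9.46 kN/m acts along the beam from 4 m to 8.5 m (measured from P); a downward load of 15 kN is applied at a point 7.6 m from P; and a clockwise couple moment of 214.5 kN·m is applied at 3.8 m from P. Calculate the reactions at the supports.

Resultant of the distributed load: 9.46 × 4.5 = 42.57 kN at 6.25 m from P.
Taking moments about P: Q_y·5.2 − 25·2.4 − (9.46·4.5)·6.25 − 15·7.6 − 214.5 = 0 → Q_y = 654.5625/5.2 = 125.877 ≈ 125.9 kN.
ΣF_y = 0: P_y + 125.877 − 25 − 9.46·4.5 − 15 = 0 → P_y = -43.31 kN.
ΣF_x = 0: no horizontal applied forces, so P_x = 0.

P_x = 0, P_y = -43.31 kN, Q_y = 125.9 kN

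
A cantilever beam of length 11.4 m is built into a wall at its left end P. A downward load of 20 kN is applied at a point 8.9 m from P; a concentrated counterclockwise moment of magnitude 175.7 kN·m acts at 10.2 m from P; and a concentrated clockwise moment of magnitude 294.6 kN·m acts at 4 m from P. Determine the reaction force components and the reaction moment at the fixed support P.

ΣF_x = 0: P_x = 0.
ΣF_y = 0: P_y − 20 = 0 → P_y = 20.00 kN.
ΣM about P: M_P − 20·8.9 + 175.7 − 294.6 = 0 → M_P = 296.9 kN·m.

P_x = 0, P_y = 20.00 kN, M_P = 296.9 kN·m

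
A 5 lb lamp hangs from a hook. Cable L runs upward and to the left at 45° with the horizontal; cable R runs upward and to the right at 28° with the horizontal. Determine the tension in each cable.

T_L = 4.616 lb, T_R = 3.697 lb

ΣF_x = 0: −T_L·cos45° + T_R·cos28° = 0 → T_R = 0.800848·T_L.
ΣF_y = 0: T_L·sin45° + T_R·sin28° = 5.
Substitute: T_L·(0.707107 + 0.800848·0.469472) = 5 → T_L = 4.61645 ≈ 4.616 lb.
Then T_R = 0.800848 × 4.61645 = 3.697 lb.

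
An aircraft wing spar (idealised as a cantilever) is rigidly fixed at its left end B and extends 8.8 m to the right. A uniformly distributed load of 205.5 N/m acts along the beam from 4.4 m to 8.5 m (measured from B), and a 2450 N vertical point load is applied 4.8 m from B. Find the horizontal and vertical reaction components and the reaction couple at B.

B_x = 0, B_y = 3293 N, M_B = 17190 N·m

Resultant of the distributed load: 205.5 × 4.1 = 842.55 N at 6.45 m from B.
ΣF_x = 0: B_x = 0.
ΣF_y = 0: B_y − 205.5·4.1 − 2450 = 0 → B_y = 3293 N.
ΣM about B: M_B − (205.5·4.1)·6.45 − 2450·4.8 = 0 → M_B = 17190 N·m.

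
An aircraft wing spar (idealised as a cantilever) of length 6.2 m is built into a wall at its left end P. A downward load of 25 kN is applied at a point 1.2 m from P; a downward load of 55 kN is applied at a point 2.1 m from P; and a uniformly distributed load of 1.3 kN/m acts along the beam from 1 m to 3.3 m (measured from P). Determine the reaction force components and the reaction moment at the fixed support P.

Resultant of the distributed load: 1.3 × 2.3 = 2.99 kN at 2.15 m from P.
ΣF_x = 0: P_x = 0.
ΣF_y = 0: P_y − 25 − 55 − 1.3·2.3 = 0 → P_y = 82.99 kN.
ΣM about P: M_P − 25·1.2 − 55·2.1 − (1.3·2.3)·2.15 = 0 → M_P = 151.9 kN·m.

P_x = 0, P_y = 82.99 kN, M_P = 151.9 kN·m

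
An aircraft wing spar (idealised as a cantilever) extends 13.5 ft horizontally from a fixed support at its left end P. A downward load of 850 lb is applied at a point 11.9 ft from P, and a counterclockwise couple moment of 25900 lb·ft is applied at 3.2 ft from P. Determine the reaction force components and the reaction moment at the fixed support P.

P_x = 0, P_y = 850.0 lb, M_P = -15780 lb·ft

ΣF_x = 0: P_x = 0.
ΣF_y = 0: P_y − 850 = 0 → P_y = 850.0 lb.
ΣM about P: M_P − 850·11.9 + 25900 = 0 → M_P = -15780 lb·ft.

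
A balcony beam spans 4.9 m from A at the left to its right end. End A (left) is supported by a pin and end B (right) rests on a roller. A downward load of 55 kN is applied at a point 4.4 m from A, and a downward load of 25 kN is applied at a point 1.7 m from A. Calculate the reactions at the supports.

A_x = 0, A_y = 21.94 kN, B_y = 58.06 kN

Moments about A: B_y·4.9 − 55·4.4 − 25·1.7 = 0 → B_y = 284.5/4.9 = 58.0612 ≈ 58.06 kN.
ΣF_y = 0: A_y + 58.0612 − 55 − 25 = 0 → A_y = 21.94 kN.
ΣF_x = 0: no horizontal applied forces, so A_x = 0.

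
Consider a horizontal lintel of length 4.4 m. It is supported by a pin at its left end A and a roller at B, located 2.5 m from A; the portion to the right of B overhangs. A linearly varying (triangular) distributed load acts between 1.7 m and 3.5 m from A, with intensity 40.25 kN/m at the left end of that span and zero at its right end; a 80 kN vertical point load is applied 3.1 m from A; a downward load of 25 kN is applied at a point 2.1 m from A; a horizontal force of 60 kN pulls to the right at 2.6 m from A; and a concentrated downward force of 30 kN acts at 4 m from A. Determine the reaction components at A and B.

Resultant of the triangular load: ½ × 40.25 × 1.8 = 36.225 kN, acting at 2.3 m from A (one-third of the span from the peak).
Taking moments about A: B_y·2.5 − (½·40.25·1.8)·2.3 − 80·3.1 − 25·2.1 − 30·4 = 0 → B_y = 503.8175/2.5 = 201.527 ≈ 201.5 kN.
ΣF_y = 0: A_y + 201.527 − ½·40.25·1.8 − 80 − 25 − 30 = 0 → A_y = -30.30 kN.
ΣF_x = 0: A_x + 60 = 0 → A_x = -60.00 kN.

A_x = -60.00 kN, A_y = -30.30 kN, B_y = 201.5 kN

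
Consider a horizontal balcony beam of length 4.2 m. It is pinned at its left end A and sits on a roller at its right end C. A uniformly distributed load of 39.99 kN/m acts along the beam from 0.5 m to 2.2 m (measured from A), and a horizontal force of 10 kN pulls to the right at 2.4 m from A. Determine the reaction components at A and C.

A_x = -10.00 kN, A_y = 46.13 kN, C_y = 21.85 kN

Resultant of the distributed load: 39.99 × 1.7 = 67.983 kN at 1.35 m from A.
Moments about A: C_y·4.2 − (39.99·1.7)·1.35 = 0 → C_y = 91.77705/4.2 = 21.8517 ≈ 21.85 kN.
ΣF_y = 0: A_y + 21.8517 − 39.99·1.7 = 0 → A_y = 46.13 kN.
ΣF_x = 0: A_x + 10 = 0 → A_x = -10.00 kN.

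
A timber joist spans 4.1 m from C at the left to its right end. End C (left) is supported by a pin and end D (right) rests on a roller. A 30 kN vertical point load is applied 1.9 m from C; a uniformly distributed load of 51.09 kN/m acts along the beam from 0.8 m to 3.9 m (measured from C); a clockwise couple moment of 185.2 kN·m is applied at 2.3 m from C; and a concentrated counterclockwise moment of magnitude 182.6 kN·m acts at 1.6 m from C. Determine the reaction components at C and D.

Resultant of the distributed load: 51.09 × 3.1 = 158.379 kN at 2.35 m from C.
Taking moments about C: D_y·4.1 − 30·1.9 − (51.09·3.1)·2.35 − 185.2 + 182.6 = 0 → D_y = 431.79065/4.1 = 105.315 ≈ 105.3 kN.
ΣF_y = 0: C_y + 105.315 − 30 − 51.09·3.1 = 0 → C_y = 83.06 kN.
ΣF_x = 0: no horizontal applied forces, so C_x = 0.

C_x = 0, C_y = 83.06 kN, D_y = 105.3 kN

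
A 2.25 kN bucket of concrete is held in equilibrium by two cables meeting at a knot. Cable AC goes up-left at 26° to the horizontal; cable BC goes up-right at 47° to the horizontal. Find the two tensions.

ΣF_x = 0: −T_AC·cos26° + T_BC·cos47° = 0 → T_BC = 1.31788·T_AC.
ΣF_y = 0: T_AC·sin26° + T_BC·sin47° = 2.25.
Substitute: T_AC·(0.438371 + 1.31788·0.731354) = 2.25 → T_AC = 1.60461 ≈ 1.605 kN.
Then T_BC = 1.31788 × 1.60461 = 2.115 kN.

T_AC = 1.605 kN, T_BC = 2.115 kN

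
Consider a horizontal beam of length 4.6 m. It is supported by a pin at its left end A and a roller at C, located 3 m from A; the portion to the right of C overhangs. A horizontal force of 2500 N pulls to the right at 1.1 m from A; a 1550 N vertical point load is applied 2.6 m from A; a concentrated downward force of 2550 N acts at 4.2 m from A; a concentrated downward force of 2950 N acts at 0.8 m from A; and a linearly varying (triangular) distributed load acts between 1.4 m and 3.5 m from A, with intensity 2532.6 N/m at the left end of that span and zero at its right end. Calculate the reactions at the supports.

Resultant of the triangular load: ½ × 2532.6 × 2.1 = 2659.23 N, acting at 2.1 m from A (one-third of the span from the peak).
Moments about A: C_y·3 − 1550·2.6 − 2550·4.2 − 2950·0.8 − (½·2532.6·2.1)·2.1 = 0 → C_y = 22684.383/3 = 7561.46 ≈ 7561 N.
ΣF_y = 0: A_y + 7561.46 − 1550 − 2550 − 2950 − ½·2532.6·2.1 = 0 → A_y = 2148 N.
ΣF_x = 0: A_x + 2500 = 0 → A_x = -2500 N.

A_x = -2500 N, A_y = 2148 N, C_y = 7561 N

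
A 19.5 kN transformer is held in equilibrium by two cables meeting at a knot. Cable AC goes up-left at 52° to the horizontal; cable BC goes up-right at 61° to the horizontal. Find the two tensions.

ΣF_x = 0: −T_AC·cos52° + T_BC·cos61° = 0 → T_BC = 1.2699·T_AC.
ΣF_y = 0: T_AC·sin52° + T_BC·sin61° = 19.5.
Substitute: T_AC·(0.788011 + 1.2699·0.87462) = 19.5 → T_AC = 10.2702 ≈ 10.27 kN.
Then T_BC = 1.2699 × 10.2702 = 13.04 kN.

T_AC = 10.27 kN, T_BC = 13.04 kN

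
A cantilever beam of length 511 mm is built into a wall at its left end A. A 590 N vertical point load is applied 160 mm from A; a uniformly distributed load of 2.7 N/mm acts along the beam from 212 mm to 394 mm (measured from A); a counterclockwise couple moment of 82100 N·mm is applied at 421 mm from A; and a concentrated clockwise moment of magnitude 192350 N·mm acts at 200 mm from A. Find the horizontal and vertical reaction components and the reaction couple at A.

Resultant of the distributed load: 2.7 × 182 = 491.4 N at 303 mm from A.
ΣF_x = 0: A_x = 0.
ΣF_y = 0: A_y − 590 − 2.7·182 = 0 → A_y = 1081 N.
ΣM about A: M_A − 590·160 − (2.7·182)·303 + 82100 − 192350 = 0 → M_A = 353500 N·mm.

A_x = 0, A_y = 1081 N, M_A = 353500 N·mm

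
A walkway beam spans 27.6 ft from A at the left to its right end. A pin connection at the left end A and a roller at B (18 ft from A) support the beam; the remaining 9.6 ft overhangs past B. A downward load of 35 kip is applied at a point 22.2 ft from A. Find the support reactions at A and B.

Moments about A: B_y·18 − 35·22.2 = 0 → B_y = 777/18 = 43.1667 ≈ 43.17 kip.
ΣF_y = 0: A_y + 43.1667 − 35 = 0 → A_y = -8.167 kip.
ΣF_x = 0: no horizontal applied forces, so A_x = 0.

A_x = 0, A_y = -8.167 kip, B_y = 43.17 kip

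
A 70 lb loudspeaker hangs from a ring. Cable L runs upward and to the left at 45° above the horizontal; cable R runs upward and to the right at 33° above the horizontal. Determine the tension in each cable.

ΣF_x = 0: −T_L·cos45° + T_R·cos33° = 0 → T_R = 0.843128·T_L.
ΣF_y = 0: T_L·sin45° + T_R·sin33° = 70.
Substitute: T_L·(0.707107 + 0.843128·0.544639) = 70 → T_L = 60.0185 ≈ 60.02 lb.
Then T_R = 0.843128 × 60.0185 = 50.60 lb.

T_L = 60.02 lb, T_R = 50.60 lb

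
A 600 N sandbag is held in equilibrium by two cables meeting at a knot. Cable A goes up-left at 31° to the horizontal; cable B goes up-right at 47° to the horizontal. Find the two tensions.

T_A = 418.3 N, T_B = 525.8 N

ΣF_x = 0: −T_A·cos31° + T_B·cos47° = 0 → T_B = 1.25685·T_A.
ΣF_y = 0: T_A·sin31° + T_B·sin47° = 600.
Substitute: T_A·(0.515038 + 1.25685·0.731354) = 600 → T_A = 418.34 ≈ 418.3 N.
Then T_B = 1.25685 × 418.34 = 525.8 N.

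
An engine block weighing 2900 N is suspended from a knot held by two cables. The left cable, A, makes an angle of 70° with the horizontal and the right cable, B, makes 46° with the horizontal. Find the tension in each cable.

ΣF_x = 0: −T_A·cos70° + T_B·cos46° = 0 → T_B = 0.492357·T_A.
ΣF_y = 0: T_A·sin70° + T_B·sin46° = 2900.
Substitute: T_A·(0.939693 + 0.492357·0.71934) = 2900 → T_A = 2241.35 ≈ 2241 N.
Then T_B = 0.492357 × 2241.35 = 1104 N.

T_A = 2241 N, T_B = 1104 N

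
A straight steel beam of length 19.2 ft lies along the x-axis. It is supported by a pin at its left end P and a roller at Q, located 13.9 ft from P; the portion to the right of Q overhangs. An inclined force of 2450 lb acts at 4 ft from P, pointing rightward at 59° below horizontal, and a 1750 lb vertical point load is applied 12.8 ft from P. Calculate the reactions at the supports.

P_x = -1262 lb, P_y = 1634 lb, Q_y = 2216 lb

Moments about P: Q_y·13.9 − 2450·sin59°·4 − 1750·12.8 = 0 → Q_y = 30800.2/13.9 = 2215.84 ≈ 2216 lb.
ΣF_y = 0: P_y + 2215.84 − 2450·sin59° − 1750 = 0 → P_y = 1634 lb.
ΣF_x = 0: P_x + 2450·cos59° = 0 → P_x = -1262 lb.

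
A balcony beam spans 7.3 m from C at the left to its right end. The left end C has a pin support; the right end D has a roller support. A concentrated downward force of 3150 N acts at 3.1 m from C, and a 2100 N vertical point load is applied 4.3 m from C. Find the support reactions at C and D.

Taking moments about C: D_y·7.3 − 3150·3.1 − 2100·4.3 = 0 → D_y = 18795/7.3 = 2574.66 ≈ 2575 N.
ΣF_y = 0: C_y + 2574.66 − 3150 − 2100 = 0 → C_y = 2675 N.
ΣF_x = 0: no horizontal applied forces, so C_x = 0.

C_x = 0, C_y = 2675 N, D_y = 2575 N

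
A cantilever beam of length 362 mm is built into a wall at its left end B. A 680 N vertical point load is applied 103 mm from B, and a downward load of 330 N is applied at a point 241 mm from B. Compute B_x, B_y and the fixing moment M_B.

B_x = 0, B_y = 1010 N, M_B = 149600 N·mm

ΣF_x = 0: B_x = 0.
ΣF_y = 0: B_y − 680 − 330 = 0 → B_y = 1010 N.
ΣM about B: M_B − 680·103 − 330·241 = 0 → M_B = 149600 N·mm.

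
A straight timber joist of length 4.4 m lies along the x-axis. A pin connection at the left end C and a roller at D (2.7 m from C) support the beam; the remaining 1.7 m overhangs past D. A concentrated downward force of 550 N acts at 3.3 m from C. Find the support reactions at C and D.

Taking moments about C: D_y·2.7 − 550·3.3 = 0 → D_y = 1815/2.7 = 672.222 ≈ 672.2 N.
ΣF_y = 0: C_y + 672.222 − 550 = 0 → C_y = -122.2 N.
ΣF_x = 0: no horizontal applied forces, so C_x = 0.

C_x = 0, C_y = -122.2 N, D_y = 672.2 N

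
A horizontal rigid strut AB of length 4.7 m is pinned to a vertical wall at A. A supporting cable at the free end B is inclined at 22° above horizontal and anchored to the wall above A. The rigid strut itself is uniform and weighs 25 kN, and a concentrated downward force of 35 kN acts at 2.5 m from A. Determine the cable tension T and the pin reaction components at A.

T = 83.07 kN, A_x = 77.02 kN, A_y = 28.88 kN

ΣM about A: T·sin22°·4.7 − 25·2.35 − 35·2.5 = 0 → T = 146.25/(4.7·0.374607) = 83.0658 ≈ 83.07 kN.
ΣF_x = 0: A_x − T·cos22° = 0 → A_x = 83.0658 × 0.927184 = 77.02 kN.
ΣF_y = 0: A_y + T·sin22° − 25 − 35 = 0 → A_y = 60 − 83.0658 × 0.374607 = 28.88 kN.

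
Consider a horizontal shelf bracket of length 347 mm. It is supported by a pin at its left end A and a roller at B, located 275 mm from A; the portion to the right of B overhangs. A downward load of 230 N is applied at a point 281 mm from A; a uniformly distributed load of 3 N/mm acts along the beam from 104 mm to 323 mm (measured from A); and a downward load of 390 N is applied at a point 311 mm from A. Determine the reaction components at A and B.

Resultant of the distributed load: 3 × 219 = 657 N at 213.5 mm from A.
Taking moments about A: B_y·275 − 230·281 − (3·219)·213.5 − 390·311 = 0 → B_y = 326189.5/275 = 1186.14 ≈ 1186 N.
ΣF_y = 0: A_y + 1186.14 − 230 − 3·219 − 390 = 0 → A_y = 90.86 N.
ΣF_x = 0: no horizontal applied forces, so A_x = 0.

A_x = 0, A_y = 90.86 N, B_y = 1186 N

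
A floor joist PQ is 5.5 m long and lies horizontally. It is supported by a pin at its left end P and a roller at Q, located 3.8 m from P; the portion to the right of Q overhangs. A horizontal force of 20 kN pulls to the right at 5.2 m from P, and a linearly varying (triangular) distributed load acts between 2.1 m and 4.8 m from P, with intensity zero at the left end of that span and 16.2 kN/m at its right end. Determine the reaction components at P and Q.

Resultant of the triangular load: ½ × 16.2 × 2.7 = 21.87 kN, acting at 3.9 m from P (one-third of the span from the peak).
Moments about P: Q_y·3.8 − (½·16.2·2.7)·3.9 = 0 → Q_y = 85.293/3.8 = 22.4455 ≈ 22.45 kN.
ΣF_y = 0: P_y + 22.4455 − ½·16.2·2.7 = 0 → P_y = -0.5755 kN.
ΣF_x = 0: P_x + 20 = 0 → P_x = -20.00 kN.

P_x = -20.00 kN, P_y = -0.5755 kN, Q_y = 22.45 kN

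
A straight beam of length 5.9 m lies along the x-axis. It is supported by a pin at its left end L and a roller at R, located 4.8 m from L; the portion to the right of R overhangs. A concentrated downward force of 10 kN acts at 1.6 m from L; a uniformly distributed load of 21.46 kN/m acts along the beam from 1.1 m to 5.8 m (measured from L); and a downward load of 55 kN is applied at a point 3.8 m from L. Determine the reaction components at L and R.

Resultant of the distributed load: 21.46 × 4.7 = 100.862 kN at 3.45 m from L.
Taking moments about L: R_y·4.8 − 10·1.6 − (21.46·4.7)·3.45 − 55·3.8 = 0 → R_y = 572.9739/4.8 = 119.37 ≈ 119.4 kN.
ΣF_y = 0: L_y + 119.37 − 10 − 21.46·4.7 − 55 = 0 → L_y = 46.49 kN.
ΣF_x = 0: no horizontal applied forces, so L_x = 0.

L_x = 0, L_y = 46.49 kN, R_y = 119.4 kN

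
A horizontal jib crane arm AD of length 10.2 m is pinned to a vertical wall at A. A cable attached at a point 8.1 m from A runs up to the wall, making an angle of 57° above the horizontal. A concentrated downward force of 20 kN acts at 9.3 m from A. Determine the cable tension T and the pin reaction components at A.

ΣM about A: T·sin57°·8.1 − 20·9.3 = 0 → T = 186/(8.1·0.838671) = 27.3802 ≈ 27.38 kN.
ΣF_x = 0: A_x − T·cos57° = 0 → A_x = 27.3802 × 0.544639 = 14.91 kN.
ΣF_y = 0: A_y + T·sin57° − 20 = 0 → A_y = 20 − 27.3802 × 0.838671 = -2.963 kN.

T = 27.38 kN, A_x = 14.91 kN, A_y = -2.963 kN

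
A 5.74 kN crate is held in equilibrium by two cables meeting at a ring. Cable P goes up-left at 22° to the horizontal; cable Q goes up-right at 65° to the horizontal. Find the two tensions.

T_P = 2.429 kN, T_Q = 5.329 kN

ΣF_x = 0: −T_P·cos22° + T_Q·cos65° = 0 → T_Q = 2.1939·T_P.
ΣF_y = 0: T_P·sin22° + T_Q·sin65° = 5.74.
Substitute: T_P·(0.374607 + 2.1939·0.906308) = 5.74 → T_P = 2.42916 ≈ 2.429 kN.
Then T_Q = 2.1939 × 2.42916 = 5.329 kN.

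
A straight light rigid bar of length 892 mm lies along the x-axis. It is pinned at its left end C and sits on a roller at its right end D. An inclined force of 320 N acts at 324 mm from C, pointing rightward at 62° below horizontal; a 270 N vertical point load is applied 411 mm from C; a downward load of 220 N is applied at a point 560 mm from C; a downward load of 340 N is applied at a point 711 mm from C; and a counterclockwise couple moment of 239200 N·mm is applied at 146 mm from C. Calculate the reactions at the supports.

Taking moments about C: D_y·892 − 320·sin62°·324 − 270·411 − 220·560 − 340·711 + 239200 = 0 → D_y = 328254/892 = 367.998 ≈ 368.0 N.
ΣF_y = 0: C_y + 367.998 − 320·sin62° − 270 − 220 − 340 = 0 → C_y = 744.5 N.
ΣF_x = 0: C_x + 320·cos62° = 0 → C_x = -150.2 N.

C_x = -150.2 N, C_y = 744.5 N, D_y = 368.0 N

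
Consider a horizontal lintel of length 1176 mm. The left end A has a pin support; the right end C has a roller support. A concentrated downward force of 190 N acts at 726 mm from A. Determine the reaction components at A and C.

A_x = 0, A_y = 72.70 N, C_y = 117.3 N

Taking moments about A: C_y·1176 − 190·726 = 0 → C_y = 137940/1176 = 117.296 ≈ 117.3 N.
ΣF_y = 0: A_y + 117.296 − 190 = 0 → A_y = 72.70 N.
ΣF_x = 0: no horizontal applied forces, so A_x = 0.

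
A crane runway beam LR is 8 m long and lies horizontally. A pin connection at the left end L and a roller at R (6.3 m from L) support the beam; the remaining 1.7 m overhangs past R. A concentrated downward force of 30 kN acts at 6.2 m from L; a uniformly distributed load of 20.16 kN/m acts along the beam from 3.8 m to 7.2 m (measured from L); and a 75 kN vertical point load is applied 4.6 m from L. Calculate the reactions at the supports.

Resultant of the distributed load: 20.16 × 3.4 = 68.544 kN at 5.5 m from L.
Taking moments about L: R_y·6.3 − 30·6.2 − (20.16·3.4)·5.5 − 75·4.6 = 0 → R_y = 907.992/6.3 = 144.126 ≈ 144.1 kN.
ΣF_y = 0: L_y + 144.126 − 30 − 20.16·3.4 − 75 = 0 → L_y = 29.42 kN.
ΣF_x = 0: no horizontal applied forces, so L_x = 0.

L_x = 0, L_y = 29.42 kN, R_y = 144.1 kN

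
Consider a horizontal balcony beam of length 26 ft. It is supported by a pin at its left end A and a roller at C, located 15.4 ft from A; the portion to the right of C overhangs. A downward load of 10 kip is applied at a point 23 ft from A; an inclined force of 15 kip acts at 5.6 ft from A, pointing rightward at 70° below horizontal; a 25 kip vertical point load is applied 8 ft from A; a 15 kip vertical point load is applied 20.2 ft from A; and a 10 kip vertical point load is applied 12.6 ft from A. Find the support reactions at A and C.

Taking moments about A: C_y·15.4 − 10·23 − 15·sin70°·5.6 − 25·8 − 15·20.2 − 10·12.6 = 0 → C_y = 937.934/15.4 = 60.9048 ≈ 60.90 kip.
ΣF_y = 0: A_y + 60.9048 − 10 − 15·sin70° − 25 − 15 − 10 = 0 → A_y = 13.19 kip.
ΣF_x = 0: A_x + 15·cos70° = 0 → A_x = -5.130 kip.

A_x = -5.130 kip, A_y = 13.19 kip, C_y = 60.90 kip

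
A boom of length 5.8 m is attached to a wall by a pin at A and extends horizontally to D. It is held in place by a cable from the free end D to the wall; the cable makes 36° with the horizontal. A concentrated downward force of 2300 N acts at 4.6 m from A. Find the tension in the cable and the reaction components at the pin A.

T = 3103 N, A_x = 2511 N, A_y = 475.9 N

ΣM about A: T·sin36°·5.8 − 2300·4.6 = 0 → T = 10580/(5.8·0.587785) = 3103.41 ≈ 3103 N.
ΣF_x = 0: A_x − T·cos36° = 0 → A_x = 3103.41 × 0.809017 = 2511 N.
ΣF_y = 0: A_y + T·sin36° − 2300 = 0 → A_y = 2300 − 3103.41 × 0.587785 = 475.9 N.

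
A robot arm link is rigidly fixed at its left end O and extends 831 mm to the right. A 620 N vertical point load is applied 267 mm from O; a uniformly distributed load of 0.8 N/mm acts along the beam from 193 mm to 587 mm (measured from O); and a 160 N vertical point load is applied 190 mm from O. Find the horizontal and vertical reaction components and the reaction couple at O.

Resultant of the distributed load: 0.8 × 394 = 315.2 N at 390 mm from O.
ΣF_x = 0: O_x = 0.
ΣF_y = 0: O_y − 620 − 0.8·394 − 160 = 0 → O_y = 1095 N.
ΣM about O: M_O − 620·267 − (0.8·394)·390 − 160·190 = 0 → M_O = 318900 N·mm.

O_x = 0, O_y = 1095 N, M_O = 318900 N·mm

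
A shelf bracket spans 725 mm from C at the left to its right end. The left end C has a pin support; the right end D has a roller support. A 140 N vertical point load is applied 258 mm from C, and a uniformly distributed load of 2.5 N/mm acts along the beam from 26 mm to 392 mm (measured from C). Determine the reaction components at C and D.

Resultant of the distributed load: 2.5 × 366 = 915 N at 209 mm from C.
Moments about C: D_y·725 − 140·258 − (2.5·366)·209 = 0 → D_y = 227355/725 = 313.593 ≈ 313.6 N.
ΣF_y = 0: C_y + 313.593 − 140 − 2.5·366 = 0 → C_y = 741.4 N.
ΣF_x = 0: no horizontal applied forces, so C_x = 0.

C_x = 0, C_y = 741.4 N, D_y = 313.6 N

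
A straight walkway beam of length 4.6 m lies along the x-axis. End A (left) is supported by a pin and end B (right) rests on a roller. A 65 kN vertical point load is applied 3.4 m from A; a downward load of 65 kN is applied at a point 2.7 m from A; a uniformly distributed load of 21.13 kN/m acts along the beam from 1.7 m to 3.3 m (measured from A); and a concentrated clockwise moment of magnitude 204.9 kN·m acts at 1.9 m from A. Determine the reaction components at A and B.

A_x = 0, A_y = 14.69 kN, B_y = 149.1 kN

Resultant of the distributed load: 21.13 × 1.6 = 33.808 kN at 2.5 m from A.
ΣM about A: B_y·4.6 − 65·3.4 − 65·2.7 − (21.13·1.6)·2.5 − 204.9 = 0 → B_y = 685.92/4.6 = 149.113 ≈ 149.1 kN.
ΣF_y = 0: A_y + 149.113 − 65 − 65 − 21.13·1.6 = 0 → A_y = 14.69 kN.
ΣF_x = 0: no horizontal applied forces, so A_x = 0.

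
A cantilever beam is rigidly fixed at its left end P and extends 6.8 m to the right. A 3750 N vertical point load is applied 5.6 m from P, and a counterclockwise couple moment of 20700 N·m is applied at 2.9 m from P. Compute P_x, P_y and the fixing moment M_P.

ΣF_x = 0: P_x = 0.
ΣF_y = 0: P_y − 3750 = 0 → P_y = 3750 N.
ΣM about P: M_P − 3750·5.6 + 20700 = 0 → M_P = 300.0 N·m.

P_x = 0, P_y = 3750 N, M_P = 300.0 N·m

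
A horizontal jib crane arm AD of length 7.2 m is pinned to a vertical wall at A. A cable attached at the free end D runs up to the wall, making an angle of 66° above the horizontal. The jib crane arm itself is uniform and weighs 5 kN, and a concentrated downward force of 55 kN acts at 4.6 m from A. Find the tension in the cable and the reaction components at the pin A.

ΣM about A: T·sin66°·7.2 − 5·3.6 − 55·4.6 = 0 → T = 271/(7.2·0.913545) = 41.2009 ≈ 41.20 kN.
ΣF_x = 0: A_x − T·cos66° = 0 → A_x = 41.2009 × 0.406737 = 16.76 kN.
ΣF_y = 0: A_y + T·sin66° − 5 − 55 = 0 → A_y = 60 − 41.2009 × 0.913545 = 22.36 kN.

T = 41.20 kN, A_x = 16.76 kN, A_y = 22.36 kN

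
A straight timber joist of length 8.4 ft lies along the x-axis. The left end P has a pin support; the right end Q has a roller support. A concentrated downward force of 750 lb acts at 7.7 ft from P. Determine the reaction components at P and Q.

ΣM about P: Q_y·8.4 − 750·7.7 = 0 → Q_y = 5775/8.4 = 687.5 lb.
ΣF_y = 0: P_y + 687.5 − 750 = 0 → P_y = 62.50 lb.
ΣF_x = 0: no horizontal applied forces, so P_x = 0.

P_x = 0, P_y = 62.50 lb, Q_y = 687.5 lb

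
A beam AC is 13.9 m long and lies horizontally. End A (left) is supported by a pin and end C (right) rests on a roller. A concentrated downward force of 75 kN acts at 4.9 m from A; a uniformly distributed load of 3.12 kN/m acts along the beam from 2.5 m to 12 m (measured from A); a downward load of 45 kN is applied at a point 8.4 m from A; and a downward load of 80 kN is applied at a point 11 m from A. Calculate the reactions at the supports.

A_x = 0, A_y = 97.24 kN, C_y = 132.4 kN

Resultant of the distributed load: 3.12 × 9.5 = 29.64 kN at 7.25 m from A.
Moments about A: C_y·13.9 − 75·4.9 − (3.12·9.5)·7.25 − 45·8.4 − 80·11 = 0 → C_y = 1840.39/13.9 = 132.402 ≈ 132.4 kN.
ΣF_y = 0: A_y + 132.402 − 75 − 3.12·9.5 − 45 − 80 = 0 → A_y = 97.24 kN.
ΣF_x = 0: no horizontal applied forces, so A_x = 0.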